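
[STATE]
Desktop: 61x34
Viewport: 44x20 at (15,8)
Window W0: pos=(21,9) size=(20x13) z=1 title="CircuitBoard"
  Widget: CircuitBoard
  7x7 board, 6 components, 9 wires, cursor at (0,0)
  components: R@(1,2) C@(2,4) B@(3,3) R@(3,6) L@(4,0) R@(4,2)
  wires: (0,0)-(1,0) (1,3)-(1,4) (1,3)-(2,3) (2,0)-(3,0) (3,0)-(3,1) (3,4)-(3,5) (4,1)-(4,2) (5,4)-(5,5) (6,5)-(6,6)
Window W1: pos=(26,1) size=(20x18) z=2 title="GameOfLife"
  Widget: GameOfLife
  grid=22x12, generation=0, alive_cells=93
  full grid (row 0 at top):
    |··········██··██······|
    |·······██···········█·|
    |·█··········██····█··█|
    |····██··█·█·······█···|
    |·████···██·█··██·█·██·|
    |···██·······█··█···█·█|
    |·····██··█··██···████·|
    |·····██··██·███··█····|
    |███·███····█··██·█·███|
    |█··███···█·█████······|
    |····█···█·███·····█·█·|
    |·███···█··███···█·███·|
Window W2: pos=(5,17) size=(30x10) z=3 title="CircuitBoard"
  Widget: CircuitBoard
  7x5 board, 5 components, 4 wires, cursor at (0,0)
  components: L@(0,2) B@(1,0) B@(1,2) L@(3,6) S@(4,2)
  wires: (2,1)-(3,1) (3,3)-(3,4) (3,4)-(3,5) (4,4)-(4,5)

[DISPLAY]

           ┃··██··█·█·······█·┃             
      ┏━━━━┃███···██·█··██·█·█┃             
      ┃ Cir┃·██·······█··█···█┃             
      ┠────┃···██··█··██···███┃             
      ┃   0┃···██··██·███··█··┃             
      ┃0  [┃█·███····█··██·█·█┃             
      ┃    ┃·███···█·█████····┃             
      ┃1   ┃··█···█·███·····█·┃             
      ┃    ┃██···█··███···█·██┃             
━━━━━━━━━━━━━━━━━━━┓          ┃             
oard               ┃━━━━━━━━━━┛             
───────────────────┨   B ┃                  
3 4 5 6            ┃     ┃                  
   L               ┃━━━━━┛                  
                   ┃                        
   B               ┃                        
                   ┃                        
                   ┃                        
━━━━━━━━━━━━━━━━━━━┛                        
                                            


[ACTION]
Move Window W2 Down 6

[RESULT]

           ┃··██··█·█·······█·┃             
      ┏━━━━┃███···██·█··██·█·█┃             
      ┃ Cir┃·██·······█··█···█┃             
      ┠────┃···██··█··██···███┃             
      ┃   0┃···██··██·███··█··┃             
      ┃0  [┃█·███····█··██·█·█┃             
      ┃    ┃·███···█·█████····┃             
      ┃1   ┃··█···█·███·····█·┃             
      ┃    ┃██···█··███···█·██┃             
      ┃2   ┃                  ┃             
      ┃    ┗━━━━━━━━━━━━━━━━━━┛             
      ┃3   · ─ ·       B ┃                  
      ┃                  ┃                  
      ┗━━━━━━━━━━━━━━━━━━┛                  
                                            
━━━━━━━━━━━━━━━━━━━┓                        
oard               ┃                        
───────────────────┨                        
3 4 5 6            ┃                        
   L               ┃                        


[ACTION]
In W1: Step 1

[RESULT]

           ┃··██··█·█████··██·┃             
      ┏━━━━┃█·····████··███··█┃             
      ┃ Cir┃······█████··█·█··┃             
      ┠────┃····█··██·····██·█┃             
      ┃   0┃·····█·██····█·█··┃             
      ┃0  [┃█······█········█·┃             
      ┃    ┃█···█··█·····██·█·┃             
      ┃1   ┃···█··█·····██·██·┃             
      ┃    ┃██·····██·█····██·┃             
      ┃2   ┃                  ┃             
      ┃    ┗━━━━━━━━━━━━━━━━━━┛             
      ┃3   · ─ ·       B ┃                  
      ┃                  ┃                  
      ┗━━━━━━━━━━━━━━━━━━┛                  
                                            
━━━━━━━━━━━━━━━━━━━┓                        
oard               ┃                        
───────────────────┨                        
3 4 5 6            ┃                        
   L               ┃                        


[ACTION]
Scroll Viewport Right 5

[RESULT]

         ┃··██··█·█████··██·┃               
    ┏━━━━┃█·····████··███··█┃               
    ┃ Cir┃······█████··█·█··┃               
    ┠────┃····█··██·····██·█┃               
    ┃   0┃·····█·██····█·█··┃               
    ┃0  [┃█······█········█·┃               
    ┃    ┃█···█··█·····██·█·┃               
    ┃1   ┃···█··█·····██·██·┃               
    ┃    ┃██·····██·█····██·┃               
    ┃2   ┃                  ┃               
    ┃    ┗━━━━━━━━━━━━━━━━━━┛               
    ┃3   · ─ ·       B ┃                    
    ┃                  ┃                    
    ┗━━━━━━━━━━━━━━━━━━┛                    
                                            
━━━━━━━━━━━━━━━━━┓                          
rd               ┃                          
─────────────────┨                          
4 5 6            ┃                          
 L               ┃                          


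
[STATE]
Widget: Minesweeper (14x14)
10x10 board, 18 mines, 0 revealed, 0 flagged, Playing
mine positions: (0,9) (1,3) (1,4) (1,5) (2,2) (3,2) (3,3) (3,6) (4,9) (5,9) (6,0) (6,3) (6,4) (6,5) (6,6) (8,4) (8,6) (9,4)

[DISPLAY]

■■■■■■■■■■    
■■■■■■■■■■    
■■■■■■■■■■    
■■■■■■■■■■    
■■■■■■■■■■    
■■■■■■■■■■    
■■■■■■■■■■    
■■■■■■■■■■    
■■■■■■■■■■    
■■■■■■■■■■    
              
              
              
              


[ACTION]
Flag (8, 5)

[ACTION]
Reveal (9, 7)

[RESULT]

■■■■■■■■■■    
■■■■■■■■■■    
■■■■■■■■■■    
■■■■■■■■■■    
■■■■■■■■■■    
■■■■■■■■■■    
■■■■■■■■■■    
■■■■■■■■■■    
■■■■■⚑■■■■    
■■■■■■■1■■    
              
              
              
              


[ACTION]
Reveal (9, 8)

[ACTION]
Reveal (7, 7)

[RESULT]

■■■■■■■■■■    
■■■■■■■■■■    
■■■■■■■■■■    
■■■■■■■■■■    
■■■■■■■■■■    
■■■■■■■■■■    
■■■■■■■111    
■■■■■■■2      
■■■■■⚑■1      
■■■■■■■1      
              
              
              
              


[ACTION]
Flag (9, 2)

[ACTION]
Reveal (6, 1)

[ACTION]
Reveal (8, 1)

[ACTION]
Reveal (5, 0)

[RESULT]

■■■■■■■■■■    
■■■■■■■■■■    
■■■■■■■■■■    
■■■■■■■■■■    
■■■■■■■■■■    
1■■■■■■■■■    
■1■■■■■111    
1113■■■2      
   2■⚑■1      
   2■■■1      
              
              
              
              


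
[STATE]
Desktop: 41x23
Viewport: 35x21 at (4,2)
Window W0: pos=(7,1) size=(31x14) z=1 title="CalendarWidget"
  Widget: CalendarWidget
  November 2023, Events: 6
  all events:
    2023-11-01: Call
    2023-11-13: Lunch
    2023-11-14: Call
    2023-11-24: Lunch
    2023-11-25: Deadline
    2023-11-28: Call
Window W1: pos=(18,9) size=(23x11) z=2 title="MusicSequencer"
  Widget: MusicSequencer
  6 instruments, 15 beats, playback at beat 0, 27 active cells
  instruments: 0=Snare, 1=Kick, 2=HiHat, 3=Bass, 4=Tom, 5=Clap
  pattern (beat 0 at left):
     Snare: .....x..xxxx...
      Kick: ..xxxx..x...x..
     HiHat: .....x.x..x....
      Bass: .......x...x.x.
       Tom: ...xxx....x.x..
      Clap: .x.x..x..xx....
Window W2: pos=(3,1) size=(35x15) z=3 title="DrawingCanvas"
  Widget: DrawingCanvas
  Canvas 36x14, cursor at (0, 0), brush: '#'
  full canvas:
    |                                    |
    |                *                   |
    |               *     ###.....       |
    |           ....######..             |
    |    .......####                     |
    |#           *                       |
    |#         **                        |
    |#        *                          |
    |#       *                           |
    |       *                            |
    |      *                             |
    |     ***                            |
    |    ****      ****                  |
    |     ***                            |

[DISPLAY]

 DrawingCanvas                   ┃ 
─────────────────────────────────┨ 
+                                ┃ 
                *                ┃ 
               *     ###.....    ┃ 
           ....######..          ┃ 
    .......####                  ┃ 
#           *                    ┃━
#         **                     ┃ 
#        *                       ┃─
#       *                        ┃3
       *                         ┃·
      *                          ┃·
━━━━━━━━━━━━━━━━━━━━━━━━━━━━━━━━━┛·
              ┃  Bass·······█···█·█
              ┃   Tom···███····█·█·
              ┃  Clap·█·█··█··██···
              ┗━━━━━━━━━━━━━━━━━━━━
                                   
                                   
                                   


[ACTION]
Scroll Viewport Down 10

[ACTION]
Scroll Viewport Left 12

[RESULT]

   ┃ DrawingCanvas                 
   ┠───────────────────────────────
   ┃+                              
   ┃                *              
   ┃               *     ###.....  
   ┃           ....######..        
   ┃    .......####                
   ┃#           *                  
   ┃#         **                   
   ┃#        *                     
   ┃#       *                      
   ┃       *                       
   ┃      *                        
   ┗━━━━━━━━━━━━━━━━━━━━━━━━━━━━━━━
                  ┃  Bass·······█··
                  ┃   Tom···███····
                  ┃  Clap·█·█··█··█
                  ┗━━━━━━━━━━━━━━━━
                                   
                                   
                                   


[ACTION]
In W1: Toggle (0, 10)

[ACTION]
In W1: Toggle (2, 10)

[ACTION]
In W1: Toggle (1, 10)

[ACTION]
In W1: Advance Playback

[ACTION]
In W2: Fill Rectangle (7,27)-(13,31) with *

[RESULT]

   ┃ DrawingCanvas                 
   ┠───────────────────────────────
   ┃+                              
   ┃                *              
   ┃               *     ###.....  
   ┃           ....######..        
   ┃    .......####                
   ┃#           *                  
   ┃#         **                   
   ┃#        *                 ****
   ┃#       *                  ****
   ┃       *                   ****
   ┃      *                    ****
   ┗━━━━━━━━━━━━━━━━━━━━━━━━━━━━━━━
                  ┃  Bass·······█··
                  ┃   Tom···███····
                  ┃  Clap·█·█··█··█
                  ┗━━━━━━━━━━━━━━━━
                                   
                                   
                                   


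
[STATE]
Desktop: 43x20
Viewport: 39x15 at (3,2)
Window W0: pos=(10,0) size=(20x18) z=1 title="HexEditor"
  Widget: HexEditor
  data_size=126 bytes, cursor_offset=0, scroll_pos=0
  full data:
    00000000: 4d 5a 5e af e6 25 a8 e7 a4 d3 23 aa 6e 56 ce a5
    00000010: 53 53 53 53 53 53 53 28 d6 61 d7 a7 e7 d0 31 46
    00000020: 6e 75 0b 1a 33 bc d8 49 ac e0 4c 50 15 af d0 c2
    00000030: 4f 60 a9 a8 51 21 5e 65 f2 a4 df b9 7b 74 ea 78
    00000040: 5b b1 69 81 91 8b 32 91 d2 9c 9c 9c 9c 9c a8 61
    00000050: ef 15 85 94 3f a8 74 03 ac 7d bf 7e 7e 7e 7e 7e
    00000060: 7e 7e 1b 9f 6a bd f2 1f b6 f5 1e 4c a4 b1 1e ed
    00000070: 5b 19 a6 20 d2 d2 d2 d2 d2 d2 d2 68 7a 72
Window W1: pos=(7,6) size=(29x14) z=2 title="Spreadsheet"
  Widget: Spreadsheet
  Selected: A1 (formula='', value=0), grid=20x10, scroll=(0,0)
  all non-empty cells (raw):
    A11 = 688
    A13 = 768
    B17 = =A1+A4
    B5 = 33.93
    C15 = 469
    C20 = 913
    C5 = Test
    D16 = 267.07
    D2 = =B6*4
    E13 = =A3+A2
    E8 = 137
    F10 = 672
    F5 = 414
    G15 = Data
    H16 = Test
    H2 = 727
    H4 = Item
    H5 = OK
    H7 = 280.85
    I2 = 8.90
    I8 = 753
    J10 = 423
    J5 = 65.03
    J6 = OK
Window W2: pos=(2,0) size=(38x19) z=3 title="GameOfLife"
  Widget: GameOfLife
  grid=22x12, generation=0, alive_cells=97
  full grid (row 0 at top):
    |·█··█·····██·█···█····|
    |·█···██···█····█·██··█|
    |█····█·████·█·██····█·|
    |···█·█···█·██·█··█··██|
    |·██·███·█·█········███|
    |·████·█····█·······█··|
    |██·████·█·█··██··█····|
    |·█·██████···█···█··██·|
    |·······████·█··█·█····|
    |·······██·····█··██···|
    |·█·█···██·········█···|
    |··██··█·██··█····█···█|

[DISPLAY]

────────────────────────────────────┨  
Gen: 0                              ┃  
·█··█·····██·█···█····              ┃  
·█···██···█····█·██··█              ┃  
█····█·████·█·██····█·              ┃  
···█·█···█·██·█··█··██              ┃  
·██·███·█·█········███              ┃  
·████·█····█·······█··              ┃  
██·████·█·█··██··█····              ┃  
·█·██████···█···█··██·              ┃  
·······████·█··█·█····              ┃  
·······██·····█··██···              ┃  
·█·█···██·········█···              ┃  
··██··█·██··█····█···█              ┃  
                                    ┃  


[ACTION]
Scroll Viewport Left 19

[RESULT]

  ┠────────────────────────────────────
  ┃Gen: 0                              
  ┃·█··█·····██·█···█····              
  ┃·█···██···█····█·██··█              
  ┃█····█·████·█·██····█·              
  ┃···█·█···█·██·█··█··██              
  ┃·██·███·█·█········███              
  ┃·████·█····█·······█··              
  ┃██·████·█·█··██··█····              
  ┃·█·██████···█···█··██·              
  ┃·······████·█··█·█····              
  ┃·······██·····█··██···              
  ┃·█·█···██·········█···              
  ┃··██··█·██··█····█···█              
  ┃                                    


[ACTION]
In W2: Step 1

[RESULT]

  ┠────────────────────────────────────
  ┃Gen: 1                              
  ┃·····█····██····███···              
  ┃██··█████···██·█·██···              
  ┃·····█·██···█·██·████·              
  ┃·███········█·██······              
  ┃·█····██·██·█·····██·█              
  ┃··········██······██··              
  ┃█·······██·███····███·              
  ┃██·█······█·█·█████···              
  ┃····██·····█·█·█·█·█··              
  ┃······█·········███···              
  ┃···█··█···········█···              
  ┃··██····██············              
  ┃                                    


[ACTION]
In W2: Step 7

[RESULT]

  ┠────────────────────────────────────
  ┃Gen: 8                              
  ┃············█·█··██···              
  ┃············█·█··██···              
  ┃······················              
  ┃·······█··············              
  ┃·······█··············              
  ┃·······█··············              
  ┃··███··········█···██·              
  ┃··██·██········█····██              
  ┃····███·············██              
  ┃····█·█··········███··              
  ┃···██·················              
  ┃···██·················              
  ┃                                    


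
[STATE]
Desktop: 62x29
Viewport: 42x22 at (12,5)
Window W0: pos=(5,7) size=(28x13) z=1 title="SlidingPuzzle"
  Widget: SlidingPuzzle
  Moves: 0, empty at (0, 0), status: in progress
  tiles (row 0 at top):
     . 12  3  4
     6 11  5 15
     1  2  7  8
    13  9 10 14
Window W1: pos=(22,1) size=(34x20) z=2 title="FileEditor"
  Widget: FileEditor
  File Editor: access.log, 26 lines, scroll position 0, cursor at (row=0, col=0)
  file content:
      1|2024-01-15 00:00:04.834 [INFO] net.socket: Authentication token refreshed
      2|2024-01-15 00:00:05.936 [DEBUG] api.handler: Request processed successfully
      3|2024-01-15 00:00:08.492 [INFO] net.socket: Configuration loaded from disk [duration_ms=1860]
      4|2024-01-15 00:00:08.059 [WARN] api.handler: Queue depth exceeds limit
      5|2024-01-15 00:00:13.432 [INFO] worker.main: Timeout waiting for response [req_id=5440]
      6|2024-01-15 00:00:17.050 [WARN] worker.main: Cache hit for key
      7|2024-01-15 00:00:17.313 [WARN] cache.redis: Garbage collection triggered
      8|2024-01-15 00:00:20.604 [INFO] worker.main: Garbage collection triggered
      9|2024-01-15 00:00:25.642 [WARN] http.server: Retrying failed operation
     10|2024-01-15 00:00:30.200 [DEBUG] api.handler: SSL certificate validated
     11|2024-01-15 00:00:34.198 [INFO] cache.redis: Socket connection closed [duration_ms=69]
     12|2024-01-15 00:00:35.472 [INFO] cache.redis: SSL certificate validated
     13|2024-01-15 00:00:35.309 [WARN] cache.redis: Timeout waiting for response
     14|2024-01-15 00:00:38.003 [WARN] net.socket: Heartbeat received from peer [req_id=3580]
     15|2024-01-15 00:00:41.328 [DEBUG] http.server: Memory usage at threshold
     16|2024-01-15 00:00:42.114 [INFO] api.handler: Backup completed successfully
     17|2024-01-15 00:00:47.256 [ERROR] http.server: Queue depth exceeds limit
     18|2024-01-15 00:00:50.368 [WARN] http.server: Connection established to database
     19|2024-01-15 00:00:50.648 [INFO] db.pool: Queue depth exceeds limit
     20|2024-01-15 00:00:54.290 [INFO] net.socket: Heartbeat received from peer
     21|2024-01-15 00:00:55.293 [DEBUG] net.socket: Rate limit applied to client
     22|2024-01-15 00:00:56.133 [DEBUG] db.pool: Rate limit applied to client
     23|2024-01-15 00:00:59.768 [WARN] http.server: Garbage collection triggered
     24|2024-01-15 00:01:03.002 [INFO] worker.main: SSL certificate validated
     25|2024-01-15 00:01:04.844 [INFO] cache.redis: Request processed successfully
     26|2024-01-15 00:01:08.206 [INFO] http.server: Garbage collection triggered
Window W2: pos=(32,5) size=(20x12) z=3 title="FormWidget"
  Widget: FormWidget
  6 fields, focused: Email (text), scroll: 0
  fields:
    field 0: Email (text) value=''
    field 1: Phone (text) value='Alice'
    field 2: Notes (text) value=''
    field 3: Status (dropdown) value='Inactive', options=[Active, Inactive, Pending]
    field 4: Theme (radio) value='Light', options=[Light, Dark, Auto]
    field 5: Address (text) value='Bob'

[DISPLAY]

          ┃2024-01-1┏━━━━━━━━━━━━━━━━━━┓G]
          ┃2024-01-1┃ FormWidget       ┃] 
━━━━━━━━━━┃2024-01-1┠──────────────────┨] 
ngPuzzle  ┃2024-01-1┃> Email:      [  ]┃] 
──────────┃2024-01-1┃  Phone:      [Al]┃] 
────┬────┬┃2024-01-1┃  Notes:      [  ]┃] 
 12 │  3 │┃2024-01-1┃  Status:     [I▼]┃] 
────┼────┼┃2024-01-1┃  Theme:      (●) ┃] 
 11 │  5 │┃2024-01-1┃  Address:    [Bo]┃G]
────┼────┼┃2024-01-1┃                  ┃] 
  2 │  7 │┃2024-01-1┃                  ┃] 
────┼────┼┃2024-01-1┗━━━━━━━━━━━━━━━━━━┛] 
  9 │ 10 │┃2024-01-15 00:00:38.003 [WARN] 
────┴────┴┃2024-01-15 00:00:41.328 [DEBUG]
━━━━━━━━━━┃2024-01-15 00:00:42.114 [INFO] 
          ┗━━━━━━━━━━━━━━━━━━━━━━━━━━━━━━━
                                          
                                          
                                          
                                          
                                          
                                          


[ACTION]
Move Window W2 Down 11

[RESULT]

          ┃2024-01-15 00:00:05.936 [DEBUG]
          ┃2024-01-15 00:00:08.492 [INFO] 
━━━━━━━━━━┃2024-01-15 00:00:08.059 [WARN] 
ngPuzzle  ┃2024-01-15 00:00:13.432 [INFO] 
──────────┃2024-01-15 00:00:17.050 [WARN] 
────┬────┬┃2024-01-15 00:00:17.313 [WARN] 
 12 │  3 │┃2024-01-15 00:00:20.604 [INFO] 
────┼────┼┃2024-01-15 00:00:25.642 [WARN] 
 11 │  5 │┃2024-01-15 00:00:30.200 [DEBUG]
────┼────┼┃2024-01-15 00:00:34.198 [INFO] 
  2 │  7 │┃2024-01-15 00:00:35.472 [INFO] 
────┼────┼┃2024-01-1┏━━━━━━━━━━━━━━━━━━┓] 
  9 │ 10 │┃2024-01-1┃ FormWidget       ┃] 
────┴────┴┃2024-01-1┠──────────────────┨G]
━━━━━━━━━━┃2024-01-1┃> Email:      [  ]┃] 
          ┗━━━━━━━━━┃  Phone:      [Al]┃━━
                    ┃  Notes:      [  ]┃  
                    ┃  Status:     [I▼]┃  
                    ┃  Theme:      (●) ┃  
                    ┃  Address:    [Bo]┃  
                    ┃                  ┃  
                    ┃                  ┃  


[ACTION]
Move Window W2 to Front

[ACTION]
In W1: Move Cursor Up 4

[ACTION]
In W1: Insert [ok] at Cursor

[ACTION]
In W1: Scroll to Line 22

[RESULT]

          ┃2024-01-15 00:00:35.472 [INFO] 
          ┃2024-01-15 00:00:35.309 [WARN] 
━━━━━━━━━━┃2024-01-15 00:00:38.003 [WARN] 
ngPuzzle  ┃2024-01-15 00:00:41.328 [DEBUG]
──────────┃2024-01-15 00:00:42.114 [INFO] 
────┬────┬┃2024-01-15 00:00:47.256 [ERROR]
 12 │  3 │┃2024-01-15 00:00:50.368 [WARN] 
────┼────┼┃2024-01-15 00:00:50.648 [INFO] 
 11 │  5 │┃2024-01-15 00:00:54.290 [INFO] 
────┼────┼┃2024-01-15 00:00:55.293 [DEBUG]
  2 │  7 │┃2024-01-15 00:00:56.133 [DEBUG]
────┼────┼┃2024-01-1┏━━━━━━━━━━━━━━━━━━┓] 
  9 │ 10 │┃2024-01-1┃ FormWidget       ┃] 
────┴────┴┃2024-01-1┠──────────────────┨] 
━━━━━━━━━━┃2024-01-1┃> Email:      [  ]┃] 
          ┗━━━━━━━━━┃  Phone:      [Al]┃━━
                    ┃  Notes:      [  ]┃  
                    ┃  Status:     [I▼]┃  
                    ┃  Theme:      (●) ┃  
                    ┃  Address:    [Bo]┃  
                    ┃                  ┃  
                    ┃                  ┃  


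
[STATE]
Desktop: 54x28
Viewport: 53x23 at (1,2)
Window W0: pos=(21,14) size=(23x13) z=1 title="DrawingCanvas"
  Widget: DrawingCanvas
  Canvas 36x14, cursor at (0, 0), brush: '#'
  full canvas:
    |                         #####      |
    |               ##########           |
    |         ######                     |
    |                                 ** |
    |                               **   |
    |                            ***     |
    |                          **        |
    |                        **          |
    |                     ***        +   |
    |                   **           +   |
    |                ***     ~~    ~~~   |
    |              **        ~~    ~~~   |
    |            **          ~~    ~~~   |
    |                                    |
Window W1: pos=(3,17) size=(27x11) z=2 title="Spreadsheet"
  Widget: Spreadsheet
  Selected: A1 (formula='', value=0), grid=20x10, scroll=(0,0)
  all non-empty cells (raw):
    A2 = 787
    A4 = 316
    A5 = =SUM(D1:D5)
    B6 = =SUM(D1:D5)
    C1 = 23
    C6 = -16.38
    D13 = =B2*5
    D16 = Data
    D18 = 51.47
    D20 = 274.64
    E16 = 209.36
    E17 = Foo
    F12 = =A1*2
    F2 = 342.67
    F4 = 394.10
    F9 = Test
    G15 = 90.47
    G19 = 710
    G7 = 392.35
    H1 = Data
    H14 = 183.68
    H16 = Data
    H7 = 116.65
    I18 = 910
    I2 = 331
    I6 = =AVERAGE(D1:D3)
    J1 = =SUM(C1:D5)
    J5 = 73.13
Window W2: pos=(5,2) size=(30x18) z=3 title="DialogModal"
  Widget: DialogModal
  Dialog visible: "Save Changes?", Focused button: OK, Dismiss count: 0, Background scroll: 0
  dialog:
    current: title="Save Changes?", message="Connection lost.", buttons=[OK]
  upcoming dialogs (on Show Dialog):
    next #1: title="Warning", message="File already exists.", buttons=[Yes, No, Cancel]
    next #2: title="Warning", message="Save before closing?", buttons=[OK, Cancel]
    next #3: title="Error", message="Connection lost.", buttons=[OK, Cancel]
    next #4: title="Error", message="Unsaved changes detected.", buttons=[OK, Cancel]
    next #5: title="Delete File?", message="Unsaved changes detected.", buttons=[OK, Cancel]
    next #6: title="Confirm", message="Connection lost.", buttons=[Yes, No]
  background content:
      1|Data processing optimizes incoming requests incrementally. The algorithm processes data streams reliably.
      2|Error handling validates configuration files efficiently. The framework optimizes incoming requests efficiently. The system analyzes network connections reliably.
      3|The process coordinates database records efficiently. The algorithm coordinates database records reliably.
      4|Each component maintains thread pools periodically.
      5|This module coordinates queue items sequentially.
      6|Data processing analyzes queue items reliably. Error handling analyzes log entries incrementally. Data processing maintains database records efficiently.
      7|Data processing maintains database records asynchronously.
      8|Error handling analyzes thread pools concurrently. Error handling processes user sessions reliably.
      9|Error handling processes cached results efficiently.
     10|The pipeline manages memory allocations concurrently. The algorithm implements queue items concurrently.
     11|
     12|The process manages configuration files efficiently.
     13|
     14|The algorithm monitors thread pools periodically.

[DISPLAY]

    ┏━━━━━━━━━━━━━━━━━━━━━━━━━━━━┓                   
    ┃ DialogModal                ┃                   
    ┠────────────────────────────┨                   
    ┃Data processing optimizes in┃                   
    ┃Error handling validates con┃                   
    ┃The process coordinates data┃                   
    ┃Each component maintains thr┃                   
    ┃This┌──────────────────┐queu┃                   
    ┃Data│  Save Changes?   │ que┃                   
    ┃Data│ Connection lost. │s da┃                   
    ┃Erro│       [OK]       │thre┃                   
    ┃Erro└──────────────────┘ cac┃                   
    ┃The pipeline manages memory ┃━━━━━━━━┓          
    ┃                            ┃s       ┃          
    ┃The process manages configur┃────────┨          
  ┏━┃                            ┃        ┃          
  ┃ ┃The algorithm monitors threa┃  ######┃          
  ┠─┗━━━━━━━━━━━━━━━━━━━━━━━━━━━━┛##      ┃          
  ┃A1:                      ┃             ┃          
  ┃       A       B       C ┃             ┃          
  ┃-------------------------┃             ┃          
  ┃  1      [0]       0     ┃             ┃          
  ┃  2      787       0     ┃             ┃          


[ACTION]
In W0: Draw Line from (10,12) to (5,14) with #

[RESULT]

    ┏━━━━━━━━━━━━━━━━━━━━━━━━━━━━┓                   
    ┃ DialogModal                ┃                   
    ┠────────────────────────────┨                   
    ┃Data processing optimizes in┃                   
    ┃Error handling validates con┃                   
    ┃The process coordinates data┃                   
    ┃Each component maintains thr┃                   
    ┃This┌──────────────────┐queu┃                   
    ┃Data│  Save Changes?   │ que┃                   
    ┃Data│ Connection lost. │s da┃                   
    ┃Erro│       [OK]       │thre┃                   
    ┃Erro└──────────────────┘ cac┃                   
    ┃The pipeline manages memory ┃━━━━━━━━┓          
    ┃                            ┃s       ┃          
    ┃The process manages configur┃────────┨          
  ┏━┃                            ┃        ┃          
  ┃ ┃The algorithm monitors threa┃  ######┃          
  ┠─┗━━━━━━━━━━━━━━━━━━━━━━━━━━━━┛##      ┃          
  ┃A1:                      ┃             ┃          
  ┃       A       B       C ┃             ┃          
  ┃-------------------------┃      #      ┃          
  ┃  1      [0]       0     ┃      #      ┃          
  ┃  2      787       0     ┃     #       ┃          


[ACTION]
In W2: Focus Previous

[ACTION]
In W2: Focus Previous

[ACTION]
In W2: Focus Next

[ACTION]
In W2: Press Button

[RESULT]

    ┏━━━━━━━━━━━━━━━━━━━━━━━━━━━━┓                   
    ┃ DialogModal                ┃                   
    ┠────────────────────────────┨                   
    ┃Data processing optimizes in┃                   
    ┃Error handling validates con┃                   
    ┃The process coordinates data┃                   
    ┃Each component maintains thr┃                   
    ┃This module coordinates queu┃                   
    ┃Data processing analyzes que┃                   
    ┃Data processing maintains da┃                   
    ┃Error handling analyzes thre┃                   
    ┃Error handling processes cac┃                   
    ┃The pipeline manages memory ┃━━━━━━━━┓          
    ┃                            ┃s       ┃          
    ┃The process manages configur┃────────┨          
  ┏━┃                            ┃        ┃          
  ┃ ┃The algorithm monitors threa┃  ######┃          
  ┠─┗━━━━━━━━━━━━━━━━━━━━━━━━━━━━┛##      ┃          
  ┃A1:                      ┃             ┃          
  ┃       A       B       C ┃             ┃          
  ┃-------------------------┃      #      ┃          
  ┃  1      [0]       0     ┃      #      ┃          
  ┃  2      787       0     ┃     #       ┃          


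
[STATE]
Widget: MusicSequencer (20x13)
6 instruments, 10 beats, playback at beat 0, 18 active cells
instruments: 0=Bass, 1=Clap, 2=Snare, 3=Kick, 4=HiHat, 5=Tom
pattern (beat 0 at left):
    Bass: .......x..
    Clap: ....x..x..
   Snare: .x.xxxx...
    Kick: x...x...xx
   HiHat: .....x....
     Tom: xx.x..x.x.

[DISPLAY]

      ▼123456789    
  Bass·······█··    
  Clap····█··█··    
 Snare·█·████···    
  Kick█···█···██    
 HiHat·····█····    
   Tom██·█··█·█·    
                    
                    
                    
                    
                    
                    


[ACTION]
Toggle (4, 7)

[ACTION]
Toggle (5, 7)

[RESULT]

      ▼123456789    
  Bass·······█··    
  Clap····█··█··    
 Snare·█·████···    
  Kick█···█···██    
 HiHat·····█·█··    
   Tom██·█··███·    
                    
                    
                    
                    
                    
                    


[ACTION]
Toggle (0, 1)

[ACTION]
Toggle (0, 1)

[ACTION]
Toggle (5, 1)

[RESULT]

      ▼123456789    
  Bass·······█··    
  Clap····█··█··    
 Snare·█·████···    
  Kick█···█···██    
 HiHat·····█·█··    
   Tom█··█··███·    
                    
                    
                    
                    
                    
                    


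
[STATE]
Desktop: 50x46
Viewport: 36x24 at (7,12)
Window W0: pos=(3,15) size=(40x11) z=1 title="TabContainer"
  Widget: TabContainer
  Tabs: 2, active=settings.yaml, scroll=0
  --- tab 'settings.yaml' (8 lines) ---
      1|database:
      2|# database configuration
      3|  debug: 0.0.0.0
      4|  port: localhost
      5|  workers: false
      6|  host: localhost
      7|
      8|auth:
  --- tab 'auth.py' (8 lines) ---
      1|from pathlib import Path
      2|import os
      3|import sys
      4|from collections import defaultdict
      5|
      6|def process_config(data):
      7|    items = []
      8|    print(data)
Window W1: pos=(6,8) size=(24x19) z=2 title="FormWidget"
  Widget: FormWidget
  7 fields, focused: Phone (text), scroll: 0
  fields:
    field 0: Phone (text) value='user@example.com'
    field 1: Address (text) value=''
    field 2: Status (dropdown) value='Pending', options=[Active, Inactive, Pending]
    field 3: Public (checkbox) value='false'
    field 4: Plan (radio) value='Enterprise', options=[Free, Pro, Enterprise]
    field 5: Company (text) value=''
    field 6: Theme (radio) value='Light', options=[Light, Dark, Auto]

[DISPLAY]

  Address:    [      ]┃             
  Status:     [Pendi▼]┃             
  Public:     [ ]     ┃             
  Plan:       ( ) Free┃━━━━━━━━━━━━┓
  Company:    [      ]┃            ┃
  Theme:      (●) Ligh┃────────────┨
                      ┃            ┃
                      ┃────────────┃
                      ┃            ┃
                      ┃            ┃
                      ┃            ┃
                      ┃            ┃
                      ┃            ┃
                      ┃━━━━━━━━━━━━┛
━━━━━━━━━━━━━━━━━━━━━━┛             
                                    
                                    
                                    
                                    
                                    
                                    
                                    
                                    
                                    


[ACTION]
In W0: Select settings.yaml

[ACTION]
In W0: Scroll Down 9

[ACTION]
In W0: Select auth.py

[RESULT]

  Address:    [      ]┃             
  Status:     [Pendi▼]┃             
  Public:     [ ]     ┃             
  Plan:       ( ) Free┃━━━━━━━━━━━━┓
  Company:    [      ]┃            ┃
  Theme:      (●) Ligh┃────────────┨
                      ┃            ┃
                      ┃────────────┃
                      ┃            ┃
                      ┃            ┃
                      ┃            ┃
                      ┃faultdict   ┃
                      ┃            ┃
                      ┃━━━━━━━━━━━━┛
━━━━━━━━━━━━━━━━━━━━━━┛             
                                    
                                    
                                    
                                    
                                    
                                    
                                    
                                    
                                    
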